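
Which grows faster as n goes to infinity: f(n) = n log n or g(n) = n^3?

g(n) = n^3 grows faster: n^3 / (n log n) = n^2/log n -> infinity.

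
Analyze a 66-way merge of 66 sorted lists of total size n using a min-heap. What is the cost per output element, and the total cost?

Maintain a min-heap of size 66 holding the current head of each list. Each output step does one extract-min (O(log 66)) and one insert of that list's next element (O(log 66)). Each of the n elements passes through the heap exactly once, so the total cost is O(n log 66), i.e. O(log 66) per output element.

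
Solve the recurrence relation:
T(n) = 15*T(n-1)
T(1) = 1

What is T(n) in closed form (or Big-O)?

Each step multiplies by 15. T(n) = T(1)*15^(n-1) = 15^(n-1).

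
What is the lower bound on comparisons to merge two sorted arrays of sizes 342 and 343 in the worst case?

Adversary: with |342 - 343| <= 1 the inputs can be fully interleaved so that every adjacent pair in the merged output comes from different arrays. Then each of the 684 adjacent pairs must be directly compared, or the algorithm cannot determine their relative order. Standard merge meets this bound.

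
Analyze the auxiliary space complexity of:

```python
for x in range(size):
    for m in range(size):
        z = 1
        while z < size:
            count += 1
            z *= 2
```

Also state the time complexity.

Space complexity: O(1).
Only a constant amount of auxiliary storage is used; nothing grows with n.
Time complexity: O(n^2 log n).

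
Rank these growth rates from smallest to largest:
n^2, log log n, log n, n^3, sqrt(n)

Ordered by growth rate: log log n < log n < sqrt(n) < n^2 < n^3.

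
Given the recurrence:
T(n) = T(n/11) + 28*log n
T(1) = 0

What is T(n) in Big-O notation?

Each of the log_11(n) levels adds O(log n). T(n) = O(log^2 n).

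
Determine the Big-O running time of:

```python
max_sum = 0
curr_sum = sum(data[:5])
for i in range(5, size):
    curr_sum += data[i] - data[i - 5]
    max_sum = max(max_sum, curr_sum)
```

Time complexity: O(n).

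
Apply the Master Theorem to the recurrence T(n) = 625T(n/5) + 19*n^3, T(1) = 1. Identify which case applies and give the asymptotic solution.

a=625, b=5, f(n)=19*n^3.
log_5(625) = 4 > 3.
Since f(n) = O(n^3) is polynomially smaller than n^4, Case 1 applies.
T(n) = Theta(n^4).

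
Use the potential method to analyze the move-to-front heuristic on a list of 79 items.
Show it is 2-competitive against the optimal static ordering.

Let Phi = number of inversions between the MTF list and the optimal static list (0 <= Phi <= C(79,2)). Accessing an element at MTF position k and optimal position j: the move-to-front destroys all k-1 inversions in front of it that are not in front in optimal (>= k-j of them) and creates at most j-1 new ones. Amortized cost <= k + (j-1) - (k-j) = 2j - 1 <= 2 * optimal cost.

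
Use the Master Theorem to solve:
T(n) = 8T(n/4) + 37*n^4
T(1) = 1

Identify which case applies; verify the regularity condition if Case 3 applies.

a=8, b=4, f(n)=37*n^4.
log_4(8) = 1.5 < 4.
f(n) = Omega(n^(1.5+epsilon)) for some epsilon > 0, so Case 3 is the candidate.
Regularity: a*f(n/b) = 8*37*(n/4)^4 = (8/256)*37*n^4 <= c*f(n) with c = 8/256 < 1. Satisfied.
Case 3: T(n) = Theta(n^4).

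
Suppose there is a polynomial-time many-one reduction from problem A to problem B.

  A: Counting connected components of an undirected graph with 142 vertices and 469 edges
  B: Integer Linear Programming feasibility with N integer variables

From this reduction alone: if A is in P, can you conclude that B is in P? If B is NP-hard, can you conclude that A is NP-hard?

A poly-time reduction A <=_p B transfers tractability DOWN (B easy => A easy) and hardness UP (A hard => B hard), not the reverse.
From A in P, the reduction alone does NOT give B in P: any problem in P trivially reduces to SAT, yet SAT is not known to be in P.
From B NP-hard, the reduction alone does NOT give A NP-hard: again, easy problems reduce to hard ones.
(Here in fact A is P and B is NP-complete.)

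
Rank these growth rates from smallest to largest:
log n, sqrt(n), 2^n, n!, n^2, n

Ordered by growth rate: log n < sqrt(n) < n < n^2 < 2^n < n!.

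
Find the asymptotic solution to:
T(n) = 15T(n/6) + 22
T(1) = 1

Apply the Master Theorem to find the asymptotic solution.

a=15, b=6, f(n)=22. log_6(15) = 1.511. Case 1 of Master Theorem: T(n) = O(n^1.511).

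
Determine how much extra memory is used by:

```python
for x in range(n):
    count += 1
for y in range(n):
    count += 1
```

Space complexity: O(1).
Only a constant amount of auxiliary storage is used; nothing grows with n.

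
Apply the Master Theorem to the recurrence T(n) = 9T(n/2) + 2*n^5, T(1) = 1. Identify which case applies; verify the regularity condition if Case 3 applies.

a=9, b=2, f(n)=2*n^5.
log_2(9) = 3.17 < 5.
f(n) = Omega(n^(3.17+epsilon)) for some epsilon > 0, so Case 3 is the candidate.
Regularity: a*f(n/b) = 9*2*(n/2)^5 = (9/32)*2*n^5 <= c*f(n) with c = 9/32 < 1. Satisfied.
Case 3: T(n) = Theta(n^5).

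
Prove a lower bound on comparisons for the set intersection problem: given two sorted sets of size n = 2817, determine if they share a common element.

For two sorted arrays of size n = 2817, any correct algorithm must examine Omega(n) elements. If fewer are examined, an adversary places a common element in an unexamined gap. A merge-based scan achieves O(n), so the bound is tight.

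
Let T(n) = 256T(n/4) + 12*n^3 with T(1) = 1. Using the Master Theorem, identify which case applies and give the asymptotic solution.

a=256, b=4, f(n)=12*n^3.
log_4(256) = 4 > 3.
Since f(n) = O(n^3) is polynomially smaller than n^4, Case 1 applies.
T(n) = Theta(n^4).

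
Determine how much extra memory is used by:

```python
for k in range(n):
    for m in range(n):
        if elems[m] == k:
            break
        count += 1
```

Space complexity: O(1).
Only a constant amount of auxiliary storage is used; nothing grows with n.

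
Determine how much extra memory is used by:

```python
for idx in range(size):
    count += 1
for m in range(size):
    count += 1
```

Space complexity: O(1).
Only a constant amount of auxiliary storage is used; nothing grows with n.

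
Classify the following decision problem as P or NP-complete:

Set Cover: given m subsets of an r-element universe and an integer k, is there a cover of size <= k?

This problem is NP-complete: one of Karp's 21 NP-complete problems (with k part of the input).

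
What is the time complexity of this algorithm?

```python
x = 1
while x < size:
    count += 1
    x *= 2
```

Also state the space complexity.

Time complexity: O(log n).
Space complexity: O(1).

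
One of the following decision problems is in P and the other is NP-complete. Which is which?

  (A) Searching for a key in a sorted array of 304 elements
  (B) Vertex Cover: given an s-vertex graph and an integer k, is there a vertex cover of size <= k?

(A) is P: binary search runs in O(log n).
(B) is NP-complete: one of Karp's 21 NP-complete problems (with k part of the input; for any fixed constant k it is in P).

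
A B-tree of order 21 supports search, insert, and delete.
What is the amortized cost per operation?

B-tree of order 21 has height O(log_21 n). Each operation traverses the tree height. Splits during insert and merges during delete are O(1) each and occur at most once per level. Total cost per operation: O(log_21 n).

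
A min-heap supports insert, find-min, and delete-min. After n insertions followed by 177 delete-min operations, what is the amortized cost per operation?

Insert takes O(log n) worst case. Delete-min takes O(log n). Over a sequence of n inserts and 177 delete-mins, total cost is O((n + 177) log n). Amortized per operation: O(log n).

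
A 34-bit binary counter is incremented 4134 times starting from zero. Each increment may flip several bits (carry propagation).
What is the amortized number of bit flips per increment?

Bit i flips on every 2^i-th increment, so over 4134 increments bit i flips floor(4134/2^i) times. Summing over i: total flips < 2 * 4134. Amortized: < 2 = O(1) per increment.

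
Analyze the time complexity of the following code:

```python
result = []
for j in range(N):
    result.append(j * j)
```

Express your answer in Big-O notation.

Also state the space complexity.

Time complexity: O(n).
Space complexity: O(n).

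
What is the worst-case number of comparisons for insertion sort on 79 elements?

Insertion sort on reverse-sorted input: 1 + 2 + ... + (79-1) = 3081 comparisons.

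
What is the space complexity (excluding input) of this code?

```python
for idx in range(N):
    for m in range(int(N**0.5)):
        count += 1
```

Space complexity: O(1).
Only a constant amount of auxiliary storage is used; nothing grows with n.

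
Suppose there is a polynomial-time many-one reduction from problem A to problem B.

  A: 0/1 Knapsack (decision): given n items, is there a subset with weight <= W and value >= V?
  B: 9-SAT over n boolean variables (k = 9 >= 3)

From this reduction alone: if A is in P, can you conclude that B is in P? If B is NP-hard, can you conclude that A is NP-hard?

A poly-time reduction A <=_p B transfers tractability DOWN (B easy => A easy) and hardness UP (A hard => B hard), not the reverse.
From A in P, the reduction alone does NOT give B in P: any problem in P trivially reduces to SAT, yet SAT is not known to be in P.
From B NP-hard, the reduction alone does NOT give A NP-hard: again, easy problems reduce to hard ones.
(Here in fact A is NP-complete and B is NP-complete.)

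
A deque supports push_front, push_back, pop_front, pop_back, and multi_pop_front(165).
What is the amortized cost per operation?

Assign 2 credits to each push operation. A pop uses 1 saved credit. multi_pop_front(165) uses up to 165 saved credits from previous pushes. Credits never go negative. Amortized cost is O(1).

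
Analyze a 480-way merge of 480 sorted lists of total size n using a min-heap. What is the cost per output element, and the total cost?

Maintain a min-heap of size 480 holding the current head of each list. Each output step does one extract-min (O(log 480)) and one insert of that list's next element (O(log 480)). Each of the n elements passes through the heap exactly once, so the total cost is O(n log 480), i.e. O(log 480) per output element.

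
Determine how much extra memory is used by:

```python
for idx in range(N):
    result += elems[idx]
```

Space complexity: O(1).
Only a constant amount of auxiliary storage is used; nothing grows with n.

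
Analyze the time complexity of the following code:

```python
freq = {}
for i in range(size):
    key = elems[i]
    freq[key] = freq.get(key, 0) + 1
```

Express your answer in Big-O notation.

Time complexity: O(n).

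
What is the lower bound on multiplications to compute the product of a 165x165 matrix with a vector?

A 165x165 matrix-vector product has 165 inner products of length 165. Output depends on all 165^2 = 27225 matrix entries. At least 27225 multiplications needed.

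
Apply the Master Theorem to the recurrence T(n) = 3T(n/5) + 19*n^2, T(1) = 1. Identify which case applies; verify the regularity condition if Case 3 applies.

a=3, b=5, f(n)=19*n^2.
log_5(3) = 0.6826 < 2.
f(n) = Omega(n^(0.6826+epsilon)) for some epsilon > 0, so Case 3 is the candidate.
Regularity: a*f(n/b) = 3*19*(n/5)^2 = (3/25)*19*n^2 <= c*f(n) with c = 3/25 < 1. Satisfied.
Case 3: T(n) = Theta(n^2).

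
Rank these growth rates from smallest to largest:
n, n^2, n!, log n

Ordered by growth rate: log n < n < n^2 < n!.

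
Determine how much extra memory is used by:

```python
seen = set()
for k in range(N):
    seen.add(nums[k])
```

Space complexity: O(n).
Auxiliary storage grows linearly with the input size n in the worst case.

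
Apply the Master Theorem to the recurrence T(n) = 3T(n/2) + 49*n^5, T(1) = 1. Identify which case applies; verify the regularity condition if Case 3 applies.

a=3, b=2, f(n)=49*n^5.
log_2(3) = 1.585 < 5.
f(n) = Omega(n^(1.585+epsilon)) for some epsilon > 0, so Case 3 is the candidate.
Regularity: a*f(n/b) = 3*49*(n/2)^5 = (3/32)*49*n^5 <= c*f(n) with c = 3/32 < 1. Satisfied.
Case 3: T(n) = Theta(n^5).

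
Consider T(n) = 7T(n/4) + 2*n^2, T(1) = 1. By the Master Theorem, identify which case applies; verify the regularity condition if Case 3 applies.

a=7, b=4, f(n)=2*n^2.
log_4(7) = 1.404 < 2.
f(n) = Omega(n^(1.404+epsilon)) for some epsilon > 0, so Case 3 is the candidate.
Regularity: a*f(n/b) = 7*2*(n/4)^2 = (7/16)*2*n^2 <= c*f(n) with c = 7/16 < 1. Satisfied.
Case 3: T(n) = Theta(n^2).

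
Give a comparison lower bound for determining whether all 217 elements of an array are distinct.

In the algebraic decision-tree model, the YES region for element distinctness on 217 elements has 217! connected components (one per ordering). Ben-Or's theorem then gives a lower bound of Omega(log(n!)) = Omega(n log n).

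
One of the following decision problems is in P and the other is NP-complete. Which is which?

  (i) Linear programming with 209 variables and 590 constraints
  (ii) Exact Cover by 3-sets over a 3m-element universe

(i) is P: the ellipsoid and interior-point methods run in polynomial time.
(ii) is NP-complete: one of Karp's 21 NP-complete problems.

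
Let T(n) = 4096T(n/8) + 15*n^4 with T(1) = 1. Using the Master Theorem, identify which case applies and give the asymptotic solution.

a=4096, b=8, f(n)=15*n^4.
log_8(4096) = 4, so n^(log_b(a)) = n^4.
f(n) = Theta(n^4), so Case 2 applies.
T(n) = Theta(n^4 log n).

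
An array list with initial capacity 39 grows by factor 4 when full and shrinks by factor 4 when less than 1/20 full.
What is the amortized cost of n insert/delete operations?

Using potential function Phi = |4*size - capacity|. Resizing costs are offset by potential release. Amortized O(1) per operation.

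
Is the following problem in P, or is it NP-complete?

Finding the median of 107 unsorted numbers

This problem is in P: linear-time selection (median-of-medians) runs in O(n).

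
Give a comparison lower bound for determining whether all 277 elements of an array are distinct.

In the algebraic decision-tree model, the YES region for element distinctness on 277 elements has 277! connected components (one per ordering). Ben-Or's theorem then gives a lower bound of Omega(log(n!)) = Omega(n log n).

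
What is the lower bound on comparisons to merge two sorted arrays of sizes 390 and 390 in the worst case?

Adversary: with |390 - 390| <= 1 the inputs can be fully interleaved so that every adjacent pair in the merged output comes from different arrays. Then each of the 779 adjacent pairs must be directly compared, or the algorithm cannot determine their relative order. Standard merge meets this bound.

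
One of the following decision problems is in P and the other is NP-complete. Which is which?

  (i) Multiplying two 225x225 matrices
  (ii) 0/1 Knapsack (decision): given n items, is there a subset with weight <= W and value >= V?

(i) is P: the schoolbook algorithm runs in O(n^3).
(ii) is NP-complete: reduces from Subset Sum.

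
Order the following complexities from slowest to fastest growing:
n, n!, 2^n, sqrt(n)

Ordered by growth rate: sqrt(n) < n < 2^n < n!.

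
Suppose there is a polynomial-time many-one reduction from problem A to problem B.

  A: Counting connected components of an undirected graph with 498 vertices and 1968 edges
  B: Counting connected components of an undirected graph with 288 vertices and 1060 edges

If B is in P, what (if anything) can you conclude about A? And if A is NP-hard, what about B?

A poly-time reduction A <=_p B means any A-instance can be transformed to a B-instance in poly time.
If B is in P: compose the reduction with B's poly-time algorithm to solve A in poly time, so A is in P.
If A is NP-hard: every NP problem reduces to A, which reduces to B; composing reductions, every NP problem reduces to B, so B is NP-hard.
(Here in fact A is P and B is P.)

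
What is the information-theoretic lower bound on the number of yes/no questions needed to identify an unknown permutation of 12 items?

There are 12! = 479001600 permutations. Each yes/no question gives at most 1 bit, so at least ceil(log_2(479001600)) = 29 questions are needed.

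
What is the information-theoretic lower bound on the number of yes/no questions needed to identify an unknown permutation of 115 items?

There are 115! = 292509369349301569068815180481773552003419272043053514672100535242441942363589054622883930786268803187059211939585703515345785120071002251720730101703194015956992000000000000000000000000000 permutations. Each yes/no question gives at most 1 bit, so at least ceil(log_2(292509369349301569068815180481773552003419272043053514672100535242441942363589054622883930786268803187059211939585703515345785120071002251720730101703194015956992000000000000000000000000000)) = 627 questions are needed.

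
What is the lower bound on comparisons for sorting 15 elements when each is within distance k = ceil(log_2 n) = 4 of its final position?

Partition the 15 positions into floor(n/k) blocks of k = 4 consecutive positions; any permutation within a block keeps every element within k of its final position, so there are at least (k!)^(n/k) distinguishable inputs. Lower bound: log_2((k!)^(n/k)) = (n/k) * log_2(k!) = Theta(n log k); with k = ceil(log_2 n), this is Omega(n log log n).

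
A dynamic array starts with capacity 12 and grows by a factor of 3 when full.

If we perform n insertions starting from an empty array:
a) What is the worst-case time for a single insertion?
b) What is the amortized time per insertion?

(a) Worst-case single insertion: O(n) -- when the array is full at capacity c, the resize copies all c elements, and c can be Theta(n).
(b) Resizes happen at sizes 12, 36, 108, ... Total copy cost for n insertions: 12 + 36 + ... = O(n) (geometric series with ratio 1/3). Amortized cost per insertion: O(n)/n = O(1).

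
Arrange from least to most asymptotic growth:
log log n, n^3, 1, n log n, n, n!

Ordered by growth rate: 1 < log log n < n < n log n < n^3 < n!.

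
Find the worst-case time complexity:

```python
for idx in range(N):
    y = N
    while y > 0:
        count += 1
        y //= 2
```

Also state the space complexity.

Time complexity: O(n log n).
Space complexity: O(1).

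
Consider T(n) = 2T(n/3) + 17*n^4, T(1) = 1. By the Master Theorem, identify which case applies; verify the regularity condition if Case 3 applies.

a=2, b=3, f(n)=17*n^4.
log_3(2) = 0.6309 < 4.
f(n) = Omega(n^(0.6309+epsilon)) for some epsilon > 0, so Case 3 is the candidate.
Regularity: a*f(n/b) = 2*17*(n/3)^4 = (2/81)*17*n^4 <= c*f(n) with c = 2/81 < 1. Satisfied.
Case 3: T(n) = Theta(n^4).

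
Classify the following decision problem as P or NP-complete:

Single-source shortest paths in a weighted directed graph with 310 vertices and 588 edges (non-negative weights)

This problem is in P: Dijkstra's algorithm runs in O((V+E) log V).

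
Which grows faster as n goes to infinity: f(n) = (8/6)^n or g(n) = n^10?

f(n) = (8/6)^n grows faster: (8/6)^n is exponential with base 8/6 > 1, dominating every polynomial.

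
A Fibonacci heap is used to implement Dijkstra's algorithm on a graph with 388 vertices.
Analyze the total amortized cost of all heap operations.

Dijkstra performs 388 insert, 388 extract-min, and at most E decrease-key operations. With Fibonacci heap: insert O(1) amortized, extract-min O(log n) amortized, decrease-key O(1) amortized. Total with n = 388: O(n * 1 + n * log n + E * 1) = O(n log n + E).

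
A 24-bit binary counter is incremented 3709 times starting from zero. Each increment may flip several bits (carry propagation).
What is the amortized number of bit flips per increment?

Bit i flips on every 2^i-th increment, so over 3709 increments bit i flips floor(3709/2^i) times. Summing over i: total flips < 2 * 3709. Amortized: < 2 = O(1) per increment.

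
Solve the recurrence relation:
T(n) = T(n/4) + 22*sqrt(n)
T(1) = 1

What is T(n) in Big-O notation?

Each level contributes sqrt(n/4^k). Geometric series with ratio 1/sqrt(4) < 1 sums to O(sqrt(n)).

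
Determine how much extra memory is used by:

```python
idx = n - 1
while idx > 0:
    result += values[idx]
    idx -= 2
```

Space complexity: O(1).
Only a constant amount of auxiliary storage is used; nothing grows with n.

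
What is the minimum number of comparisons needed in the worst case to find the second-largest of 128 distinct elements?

Lower bound: finding the max needs 128-1 comparisons. By the adversary weight-doubling argument, the max must personally win >= ceil(log_2(128)) = 7 comparisons; the 2nd-largest is among those 7 losers, needing 7-1 more comparisons. Total >= 128-1 + 7-1 = 133. A balanced knockout tournament achieves this.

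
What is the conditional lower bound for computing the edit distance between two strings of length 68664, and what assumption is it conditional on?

Under SETH (the Strong Exponential Time Hypothesis), edit distance on length-68664 strings cannot be computed in O(n^(2-epsilon)) time for any epsilon > 0 (Backurs-Indyk). The reduction is from CNF-SAT via the orthogonal vectors problem.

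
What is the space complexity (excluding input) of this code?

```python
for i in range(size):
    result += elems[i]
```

Space complexity: O(1).
Only a constant amount of auxiliary storage is used; nothing grows with n.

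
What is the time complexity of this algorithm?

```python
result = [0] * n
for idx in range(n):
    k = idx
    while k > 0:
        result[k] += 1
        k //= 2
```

Time complexity: O(n log n).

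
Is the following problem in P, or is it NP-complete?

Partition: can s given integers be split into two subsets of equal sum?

This problem is NP-complete: Subset Sum reduces to it (one of Karp's 21 NP-complete problems).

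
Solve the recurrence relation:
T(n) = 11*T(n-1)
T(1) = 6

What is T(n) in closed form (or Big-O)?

Each step multiplies by 11. T(n) = T(1)*11^(n-1) = 6*11^(n-1).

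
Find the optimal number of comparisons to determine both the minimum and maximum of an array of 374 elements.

Naive approach: 746 comparisons (373 for max + 373 for min).
Optimal: Compare elements in pairs first (floor(n/2) = 187 comparisons), then find max among winners and min among losers (186 comparisons each).
Total: ceil(3n/2) - 2 = 559 comparisons. An adversary argument shows this is also a lower bound.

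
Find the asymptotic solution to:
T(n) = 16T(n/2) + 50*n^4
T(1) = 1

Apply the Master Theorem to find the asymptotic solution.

a=16, b=2, f(n)=50*n^4. log_2(16) = 4. Case 2: T(n) = O(n^4 log n).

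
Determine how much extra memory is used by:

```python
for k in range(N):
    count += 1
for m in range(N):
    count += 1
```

Space complexity: O(1).
Only a constant amount of auxiliary storage is used; nothing grows with n.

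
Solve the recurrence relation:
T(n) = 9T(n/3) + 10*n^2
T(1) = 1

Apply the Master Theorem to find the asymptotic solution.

a=9, b=3, f(n)=10*n^2. log_3(9) = 2. Case 2: T(n) = O(n^2 log n).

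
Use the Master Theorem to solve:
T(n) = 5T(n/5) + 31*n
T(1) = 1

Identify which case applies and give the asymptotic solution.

a=5, b=5, f(n)=31*n.
log_5(5) = 1, so n^(log_b(a)) = n.
f(n) = Theta(n), so Case 2 applies.
T(n) = Theta(n log n).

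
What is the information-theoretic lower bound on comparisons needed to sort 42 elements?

There are 42! = 1405006117752879898543142606244511569936384000000000 possible orderings. Each comparison gives 1 bit. We need at least ceil(log_2(1405006117752879898543142606244511569936384000000000)) = 170 comparisons.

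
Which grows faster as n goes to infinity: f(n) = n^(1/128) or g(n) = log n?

f(n) = n^(1/128) grows faster: any positive power of n dominates log n.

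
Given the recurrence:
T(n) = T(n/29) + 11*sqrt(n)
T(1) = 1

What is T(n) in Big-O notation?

Each level contributes sqrt(n/29^k). Geometric series with ratio 1/sqrt(29) < 1 sums to O(sqrt(n)).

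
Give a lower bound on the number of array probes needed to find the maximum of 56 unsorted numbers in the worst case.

Adversary: any unprobed cell could hold a value larger than everything seen so far. If fewer than 56 cells are probed, the adversary places the max in an unprobed cell. So all 56 cells must be examined; together with 56-1 comparisons this is tight.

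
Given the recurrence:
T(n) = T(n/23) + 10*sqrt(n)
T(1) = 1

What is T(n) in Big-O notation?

Each level contributes sqrt(n/23^k). Geometric series with ratio 1/sqrt(23) < 1 sums to O(sqrt(n)).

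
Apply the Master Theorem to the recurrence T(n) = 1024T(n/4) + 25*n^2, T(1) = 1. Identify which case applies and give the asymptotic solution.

a=1024, b=4, f(n)=25*n^2.
log_4(1024) = 5 > 2.
Since f(n) = O(n^2) is polynomially smaller than n^5, Case 1 applies.
T(n) = Theta(n^5).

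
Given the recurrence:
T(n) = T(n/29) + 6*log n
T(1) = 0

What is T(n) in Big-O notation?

Each of the log_29(n) levels adds O(log n). T(n) = O(log^2 n).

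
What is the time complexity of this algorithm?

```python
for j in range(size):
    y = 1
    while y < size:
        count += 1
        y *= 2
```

Time complexity: O(n log n).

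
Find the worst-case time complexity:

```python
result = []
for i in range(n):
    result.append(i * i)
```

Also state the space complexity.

Time complexity: O(n).
Space complexity: O(n).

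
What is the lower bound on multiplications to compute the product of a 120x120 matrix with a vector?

A 120x120 matrix-vector product has 120 inner products of length 120. Output depends on all 120^2 = 14400 matrix entries. At least 14400 multiplications needed.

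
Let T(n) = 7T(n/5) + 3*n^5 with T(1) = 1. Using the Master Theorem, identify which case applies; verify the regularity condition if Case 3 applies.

a=7, b=5, f(n)=3*n^5.
log_5(7) = 1.209 < 5.
f(n) = Omega(n^(1.209+epsilon)) for some epsilon > 0, so Case 3 is the candidate.
Regularity: a*f(n/b) = 7*3*(n/5)^5 = (7/3125)*3*n^5 <= c*f(n) with c = 7/3125 < 1. Satisfied.
Case 3: T(n) = Theta(n^5).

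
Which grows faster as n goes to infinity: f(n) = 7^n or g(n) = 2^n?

f(n) = 7^n grows faster: (7/2)^n -> infinity since 7/2 > 1.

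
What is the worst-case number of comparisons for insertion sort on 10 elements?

Insertion sort on reverse-sorted input: 1 + 2 + ... + (10-1) = 45 comparisons.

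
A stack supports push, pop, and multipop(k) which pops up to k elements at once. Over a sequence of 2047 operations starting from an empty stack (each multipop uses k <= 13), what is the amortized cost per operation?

Each element is pushed exactly once and popped at most once (whether by pop or as part of a multipop). So the total number of individual pops over the whole sequence is at most the number of pushes, which is at most 2047. Total work <= 2 * 2047, hence O(1) amortized per operation.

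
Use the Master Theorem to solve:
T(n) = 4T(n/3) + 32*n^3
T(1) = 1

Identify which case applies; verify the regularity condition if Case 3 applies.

a=4, b=3, f(n)=32*n^3.
log_3(4) = 1.262 < 3.
f(n) = Omega(n^(1.262+epsilon)) for some epsilon > 0, so Case 3 is the candidate.
Regularity: a*f(n/b) = 4*32*(n/3)^3 = (4/27)*32*n^3 <= c*f(n) with c = 4/27 < 1. Satisfied.
Case 3: T(n) = Theta(n^3).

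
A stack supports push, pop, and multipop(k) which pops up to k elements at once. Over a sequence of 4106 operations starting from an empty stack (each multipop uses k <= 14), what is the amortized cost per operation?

Each element is pushed exactly once and popped at most once (whether by pop or as part of a multipop). So the total number of individual pops over the whole sequence is at most the number of pushes, which is at most 4106. Total work <= 2 * 4106, hence O(1) amortized per operation.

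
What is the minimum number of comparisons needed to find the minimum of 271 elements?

Finding the minimum requires 270 comparisons, identical reasoning to finding the maximum. Each comparison eliminates one candidate.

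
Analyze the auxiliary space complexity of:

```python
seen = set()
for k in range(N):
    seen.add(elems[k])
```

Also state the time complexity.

Space complexity: O(n).
Auxiliary storage grows linearly with the input size n in the worst case.
Time complexity: O(n).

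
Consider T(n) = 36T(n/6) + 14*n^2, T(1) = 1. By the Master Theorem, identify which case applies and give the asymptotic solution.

a=36, b=6, f(n)=14*n^2.
log_6(36) = 2, so n^(log_b(a)) = n^2.
f(n) = Theta(n^2), so Case 2 applies.
T(n) = Theta(n^2 log n).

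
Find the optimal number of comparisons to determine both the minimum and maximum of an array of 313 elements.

Naive approach: 624 comparisons (312 for max + 312 for min).
Optimal: Compare elements in pairs first (floor(n/2) = 156 comparisons), then find max among winners and min among losers (156 comparisons each).
Total: ceil(3n/2) - 2 = 468 comparisons. An adversary argument shows this is also a lower bound.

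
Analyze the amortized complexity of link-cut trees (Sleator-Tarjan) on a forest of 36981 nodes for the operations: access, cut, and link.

Link-cut trees represent the forest using splay trees over preferred paths. With potential Phi = sum over nodes of log(size of virtual subtree), each access on 36981 nodes is O(log 36981) = O(log n) amortized by the splay-tree access lemma. Cut and link are O(1) plus one access.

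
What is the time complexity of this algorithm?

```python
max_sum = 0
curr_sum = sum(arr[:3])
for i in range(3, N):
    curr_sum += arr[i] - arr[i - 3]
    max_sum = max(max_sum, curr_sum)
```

Time complexity: O(n).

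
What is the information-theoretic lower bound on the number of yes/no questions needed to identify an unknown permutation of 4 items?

There are 4! = 24 permutations. Each yes/no question gives at most 1 bit, so at least ceil(log_2(24)) = 5 questions are needed.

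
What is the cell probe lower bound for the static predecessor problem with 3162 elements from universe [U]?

The Patrascu-Thorup lower bound shows any data structure on n = 3162 elements using O(n * polylog(n)) space requires Omega(log log U) query time. van Emde Boas trees achieve O(log log U) with O(U) space.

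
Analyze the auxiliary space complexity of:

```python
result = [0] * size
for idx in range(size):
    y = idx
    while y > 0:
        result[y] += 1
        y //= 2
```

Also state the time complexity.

Space complexity: O(n).
Auxiliary storage grows linearly with the input size n in the worst case.
Time complexity: O(n log n).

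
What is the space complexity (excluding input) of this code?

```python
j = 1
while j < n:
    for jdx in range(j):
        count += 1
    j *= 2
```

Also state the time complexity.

Space complexity: O(1).
Only a constant amount of auxiliary storage is used; nothing grows with n.
Time complexity: O(n).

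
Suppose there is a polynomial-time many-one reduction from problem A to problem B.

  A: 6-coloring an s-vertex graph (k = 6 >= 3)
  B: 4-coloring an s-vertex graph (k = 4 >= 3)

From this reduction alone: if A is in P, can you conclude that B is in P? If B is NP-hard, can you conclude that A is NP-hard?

A poly-time reduction A <=_p B transfers tractability DOWN (B easy => A easy) and hardness UP (A hard => B hard), not the reverse.
From A in P, the reduction alone does NOT give B in P: any problem in P trivially reduces to SAT, yet SAT is not known to be in P.
From B NP-hard, the reduction alone does NOT give A NP-hard: again, easy problems reduce to hard ones.
(Here in fact A is NP-complete and B is NP-complete.)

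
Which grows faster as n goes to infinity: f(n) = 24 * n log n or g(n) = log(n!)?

f(n) = 24 * n log n and g(n) = log(n!) are Theta of each other: Stirling: log(n!) = n log n - n + O(log n) = Theta(n log n); the constant 24 doesn't change the Theta class.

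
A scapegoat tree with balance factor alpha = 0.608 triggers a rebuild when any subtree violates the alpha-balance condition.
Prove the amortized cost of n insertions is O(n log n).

Define potential Phi = c * sum of |size(left(v)) - size(right(v))| over all nodes. An insertion at depth d costs O(d) = O(log n) and increases Phi by O(log n). When a rebuild of subtree of size s occurs, it costs O(s) but reduces Phi by Omega(s). With alpha = 0.608, between rebuilds Omega(s) insertions must occur. Amortized cost per insertion: O(log n).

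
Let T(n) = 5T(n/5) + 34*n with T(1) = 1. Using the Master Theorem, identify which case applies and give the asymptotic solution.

a=5, b=5, f(n)=34*n.
log_5(5) = 1, so n^(log_b(a)) = n.
f(n) = Theta(n), so Case 2 applies.
T(n) = Theta(n log n).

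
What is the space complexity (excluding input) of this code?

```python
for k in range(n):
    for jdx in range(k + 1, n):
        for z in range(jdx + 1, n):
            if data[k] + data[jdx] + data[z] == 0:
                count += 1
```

Space complexity: O(1).
Only a constant amount of auxiliary storage is used; nothing grows with n.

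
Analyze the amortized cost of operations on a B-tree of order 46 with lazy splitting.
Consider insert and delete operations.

In a B-tree of order 46, a node splits when it has 46 keys. With lazy splitting, we use potential Phi = number of full nodes + number of near-empty nodes. Each split costs O(1) but reduces potential. Between splits, at least 23 insertions must occur in that node. Amortized structural cost is O(1) per operation, plus O(log_46 n) traversal.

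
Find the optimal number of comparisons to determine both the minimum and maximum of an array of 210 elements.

Naive approach: 418 comparisons (209 for max + 209 for min).
Optimal: Compare elements in pairs first (floor(n/2) = 105 comparisons), then find max among winners and min among losers (104 comparisons each).
Total: ceil(3n/2) - 2 = 313 comparisons. An adversary argument shows this is also a lower bound.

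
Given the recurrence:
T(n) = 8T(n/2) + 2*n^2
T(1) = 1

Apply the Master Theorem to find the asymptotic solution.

a=8, b=2, f(n)=2*n^2. log_2(8) = 3. Case 1 of Master Theorem: T(n) = O(n^3).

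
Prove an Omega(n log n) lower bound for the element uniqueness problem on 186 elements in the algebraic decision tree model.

In the algebraic decision tree model, element uniqueness on 186 elements is equivalent to determining which cell of an arrangement of C(186,2) = 17205 hyperplanes x_i = x_j contains the input point. Ben-Or's theorem shows this requires Omega(n log n).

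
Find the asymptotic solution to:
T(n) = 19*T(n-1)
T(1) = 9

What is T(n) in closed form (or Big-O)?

Each step multiplies by 19. T(n) = T(1)*19^(n-1) = 9*19^(n-1).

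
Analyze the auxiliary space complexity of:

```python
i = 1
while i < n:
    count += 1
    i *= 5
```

Space complexity: O(1).
Only a constant amount of auxiliary storage is used; nothing grows with n.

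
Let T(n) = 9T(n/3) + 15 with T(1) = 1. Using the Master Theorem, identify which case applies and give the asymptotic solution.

a=9, b=3, f(n)=15.
log_3(9) = 2 > 0.
Since f(n) = O(n^0) is polynomially smaller than n^2, Case 1 applies.
T(n) = Theta(n^2).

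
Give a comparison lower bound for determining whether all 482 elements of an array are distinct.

In the algebraic decision-tree model, the YES region for element distinctness on 482 elements has 482! connected components (one per ordering). Ben-Or's theorem then gives a lower bound of Omega(log(n!)) = Omega(n log n).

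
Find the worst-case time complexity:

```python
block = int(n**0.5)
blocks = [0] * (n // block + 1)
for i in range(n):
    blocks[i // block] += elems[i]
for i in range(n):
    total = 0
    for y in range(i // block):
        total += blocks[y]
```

Time complexity: O(n * sqrt(n)).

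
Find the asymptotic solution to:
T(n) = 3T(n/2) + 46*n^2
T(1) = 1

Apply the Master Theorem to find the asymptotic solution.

a=3, b=2, f(n)=46*n^2. log_2(3) = 1.585 < 2. Case 3: T(n) = O(n^2).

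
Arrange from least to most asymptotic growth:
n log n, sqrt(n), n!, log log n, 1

Ordered by growth rate: 1 < log log n < sqrt(n) < n log n < n!.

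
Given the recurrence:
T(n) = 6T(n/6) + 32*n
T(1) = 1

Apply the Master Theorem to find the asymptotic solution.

a=6, b=6, f(n)=32*n. log_6(6) = 1. Case 2: T(n) = O(n log n).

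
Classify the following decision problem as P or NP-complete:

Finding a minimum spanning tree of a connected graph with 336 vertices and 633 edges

This problem is in P: Kruskal's / Prim's algorithms run in polynomial time.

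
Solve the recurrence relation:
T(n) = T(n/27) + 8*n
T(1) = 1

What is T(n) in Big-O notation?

Geometric series: 8*n*(1 + 1/27 + 1/27^2 + ...) = O(n). T(n) = O(n).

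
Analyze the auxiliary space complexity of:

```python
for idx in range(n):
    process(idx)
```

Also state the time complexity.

Space complexity: O(1).
Only a constant amount of auxiliary storage is used; nothing grows with n.
Time complexity: O(n).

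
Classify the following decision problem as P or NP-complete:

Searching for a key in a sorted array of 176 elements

This problem is in P: binary search runs in O(log n).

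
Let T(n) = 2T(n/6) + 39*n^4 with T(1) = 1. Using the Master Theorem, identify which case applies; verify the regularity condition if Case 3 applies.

a=2, b=6, f(n)=39*n^4.
log_6(2) = 0.3869 < 4.
f(n) = Omega(n^(0.3869+epsilon)) for some epsilon > 0, so Case 3 is the candidate.
Regularity: a*f(n/b) = 2*39*(n/6)^4 = (2/1296)*39*n^4 <= c*f(n) with c = 2/1296 < 1. Satisfied.
Case 3: T(n) = Theta(n^4).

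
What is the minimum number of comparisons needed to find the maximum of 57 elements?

Finding the maximum requires 56 comparisons. Each comparison eliminates exactly one candidate. With 57 candidates, we need 56 eliminations.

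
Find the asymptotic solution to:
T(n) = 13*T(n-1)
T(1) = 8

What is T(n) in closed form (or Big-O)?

Each step multiplies by 13. T(n) = T(1)*13^(n-1) = 8*13^(n-1).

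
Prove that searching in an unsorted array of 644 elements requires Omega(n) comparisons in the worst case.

An adversary can always place the target in the last position checked. Until all 644 positions are examined, the target might be in any unchecked position. Therefore 644 comparisons are necessary.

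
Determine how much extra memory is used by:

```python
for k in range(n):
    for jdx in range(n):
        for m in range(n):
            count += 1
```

Space complexity: O(1).
Only a constant amount of auxiliary storage is used; nothing grows with n.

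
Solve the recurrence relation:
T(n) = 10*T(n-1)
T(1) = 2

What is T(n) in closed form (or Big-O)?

Each step multiplies by 10. T(n) = T(1)*10^(n-1) = 2*10^(n-1).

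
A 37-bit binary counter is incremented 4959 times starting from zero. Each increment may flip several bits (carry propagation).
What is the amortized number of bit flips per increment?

Bit i flips on every 2^i-th increment, so over 4959 increments bit i flips floor(4959/2^i) times. Summing over i: total flips < 2 * 4959. Amortized: < 2 = O(1) per increment.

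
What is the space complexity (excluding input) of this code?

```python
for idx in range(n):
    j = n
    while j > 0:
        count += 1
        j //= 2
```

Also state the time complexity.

Space complexity: O(1).
Only a constant amount of auxiliary storage is used; nothing grows with n.
Time complexity: O(n log n).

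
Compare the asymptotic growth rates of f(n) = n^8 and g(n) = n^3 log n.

f(n) = n^8 grows faster: n^8 / (n^3 log n) = n^5/log n -> infinity.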